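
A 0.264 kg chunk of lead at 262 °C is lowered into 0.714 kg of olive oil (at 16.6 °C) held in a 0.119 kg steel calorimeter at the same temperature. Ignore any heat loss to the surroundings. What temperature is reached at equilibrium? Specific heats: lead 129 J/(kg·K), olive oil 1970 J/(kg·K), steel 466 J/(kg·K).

T_f ≈ 22.2 °C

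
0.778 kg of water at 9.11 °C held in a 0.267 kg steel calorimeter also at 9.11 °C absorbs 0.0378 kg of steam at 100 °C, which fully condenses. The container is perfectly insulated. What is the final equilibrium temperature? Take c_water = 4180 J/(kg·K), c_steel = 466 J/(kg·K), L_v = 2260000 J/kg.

T_f ≈ 37.3 °C

Heat gained plus heat lost sum to zero:
condense steam: −0.0378·2260000 = −85428
  condensate cools 100→T: 0.0378·4180·(T − 100) = 158(T − 100)
  water warms: 0.778·4180·(T − 9.11) = 3252(T − 9.11)
  cup: 124.42(T − 9.11)
3534.5 T = 85428 + 15800 + 30760 = 131988
T ≈ 37.34 °C (< 100 °C, so full condensation is consistent).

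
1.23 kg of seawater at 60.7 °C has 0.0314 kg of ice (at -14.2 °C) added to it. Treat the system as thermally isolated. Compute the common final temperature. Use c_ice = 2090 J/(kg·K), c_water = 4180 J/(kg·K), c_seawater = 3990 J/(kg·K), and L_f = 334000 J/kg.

Net heat exchanged in the isolated system is zero:
ice -14.2→0 °C: 0.0314·2090·14.2 = 931.89
  fusion: m_ice L_f = 0.0314·334000 = 10488
  meltwater 0→T: 0.0314·4180·T = 131.25 T
  seawater: 4907.7(T − 60.7)
5039 T = 297897 − 11419 = 286478
T ≈ 56.85 °C (positive, so assuming full melt was valid).

T_f ≈ 56.9 °C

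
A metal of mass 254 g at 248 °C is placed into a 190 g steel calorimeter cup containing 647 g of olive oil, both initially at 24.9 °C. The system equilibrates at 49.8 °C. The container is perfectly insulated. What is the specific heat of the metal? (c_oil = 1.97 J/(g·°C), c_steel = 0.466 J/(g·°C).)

Net heat exchanged in the isolated system is zero:
254×c×(49.8 − 248) + 647×1.97×(49.8 − 24.9) + 190×0.466×(49.8 − 24.9) = 0
-50343 c = -33942
c = -33942/-50343 ≈ 0.6742 J/(g·°C)

c ≈ 0.674 J/(g·°C)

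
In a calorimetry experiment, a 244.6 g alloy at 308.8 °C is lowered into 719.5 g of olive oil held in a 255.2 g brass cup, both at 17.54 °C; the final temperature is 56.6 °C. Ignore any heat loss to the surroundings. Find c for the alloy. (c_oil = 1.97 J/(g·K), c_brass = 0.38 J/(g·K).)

c ≈ 0.959 J/(g·K)

Setting the total heat transfer to zero:
244.6·c·(56.6 − 308.8) + 719.5·1.97·(56.6 − 17.54) + 255.2·0.38·(56.6 − 17.54) = 0
-61688 c = -59152
c = -59152/-61688 ≈ 0.9589 J/(g·K)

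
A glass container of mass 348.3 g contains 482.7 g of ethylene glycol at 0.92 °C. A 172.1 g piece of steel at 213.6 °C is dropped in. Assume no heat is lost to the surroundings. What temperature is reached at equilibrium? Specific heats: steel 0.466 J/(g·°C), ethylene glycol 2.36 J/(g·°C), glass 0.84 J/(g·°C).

Energy conservation, ΣQ = 0:
172.1×0.466×(T − 213.6) + 482.7×2.36×(T − 0.92) + 348.3×0.84×(T − 0.92) = 0
(80.2 + 1139.2 + 292.57) T = 80.2×213.6 + 1139.2×0.92 + 292.57×0.92
T = 18448 / 1511.9 = 12.2 °C

T_f ≈ 12.2 °C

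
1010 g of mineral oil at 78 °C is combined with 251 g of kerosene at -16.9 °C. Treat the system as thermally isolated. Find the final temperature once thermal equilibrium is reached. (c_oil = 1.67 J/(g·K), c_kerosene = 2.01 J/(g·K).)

T_f ≈ 56.1 °C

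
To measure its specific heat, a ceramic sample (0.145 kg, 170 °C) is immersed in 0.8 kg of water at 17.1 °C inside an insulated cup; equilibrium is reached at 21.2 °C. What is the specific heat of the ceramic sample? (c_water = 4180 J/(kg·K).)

m_s c (T_s − T_f) = m_water c_water (T_f − T_0):
0.145×c×(170 − 21.2) = 0.8×4180×(21.2 − 17.1)
21.58 c = 13710  ⇒  c ≈ 635.4 J/(kg·K)

c ≈ 635 J/(kg·K)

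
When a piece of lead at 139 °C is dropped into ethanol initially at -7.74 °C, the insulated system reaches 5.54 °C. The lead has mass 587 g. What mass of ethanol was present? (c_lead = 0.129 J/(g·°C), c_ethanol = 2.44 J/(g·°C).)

Heat lost by the lead = heat gained by the ethanol:
587·0.129·(139 − 5.54) = m·2.44·(5.54 − (-7.74))
32.4 m = 10106  ⇒  m ≈ 311.9 g

m ≈ 312 g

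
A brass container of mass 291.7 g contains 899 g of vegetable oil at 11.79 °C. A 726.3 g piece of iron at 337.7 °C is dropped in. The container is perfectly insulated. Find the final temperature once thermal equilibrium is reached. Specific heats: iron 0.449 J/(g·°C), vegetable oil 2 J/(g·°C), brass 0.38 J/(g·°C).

T_f ≈ 59.3 °C

Net heat exchanged in the isolated system is zero:
726.3·0.449·(T − 337.7) + 899·2·(T − 11.79) + 291.7·0.38·(T − 11.79) = 0
326.11(T − 337.7) + 1798(T − 11.79) + 110.85(T − 11.79) = 0
2235 T = 132632
T ≈ 59.34 °C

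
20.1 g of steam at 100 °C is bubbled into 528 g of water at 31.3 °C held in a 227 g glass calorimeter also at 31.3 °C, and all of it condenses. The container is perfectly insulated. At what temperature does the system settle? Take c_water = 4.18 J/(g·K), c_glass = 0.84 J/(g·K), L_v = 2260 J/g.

Energy conservation, ΣQ = 0:
condense steam: −20.1×2260 = −45426
  condensed water 100 °C→T: 84.02(T − 100)
  original water: 2207(T − 31.3)
  glass cup: 227×0.84×(T − 31.3) = 190.68(T − 31.3)
2481.7 T = 45426 + 8401.8 + 75049 = 128876
T ≈ 51.93 °C — below 100 °C, confirming all the steam condensed.

T_f ≈ 51.9 °C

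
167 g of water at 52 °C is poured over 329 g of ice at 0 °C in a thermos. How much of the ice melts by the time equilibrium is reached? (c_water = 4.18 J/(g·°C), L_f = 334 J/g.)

m_melted ≈ 109 g

Water can give up m c ΔT = 167×4.18×52 = 36299 J before reaching 0 °C.
Melting all 329 g of ice would need 329×334 = 109886 J.
36299 J < 109886 J, so only part of the ice melts and the system sits at 0 °C.
m_melt = 36299 / L_f = 108.7 g.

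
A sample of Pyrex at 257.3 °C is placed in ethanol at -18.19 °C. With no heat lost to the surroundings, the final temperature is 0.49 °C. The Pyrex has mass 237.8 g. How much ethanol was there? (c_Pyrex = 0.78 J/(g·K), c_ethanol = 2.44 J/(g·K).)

|Q_Pyrex| = |Q_ethanol|:
237.8·0.78·(257.3 − 0.49) = m·2.44·(0.49 − (-18.19))
45.58 m = 47634  ⇒  m ≈ 1045 g

m ≈ 1050 g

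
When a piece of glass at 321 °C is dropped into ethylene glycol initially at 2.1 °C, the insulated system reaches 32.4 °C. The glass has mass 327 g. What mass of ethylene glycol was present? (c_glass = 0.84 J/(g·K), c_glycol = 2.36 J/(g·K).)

|Q_glass| = |Q_glycol|:
327·0.84·(321 − 32.4) = m·2.36·(32.4 − 2.1)
71.51 m = 79273  ⇒  m ≈ 1109 g

m ≈ 1110 g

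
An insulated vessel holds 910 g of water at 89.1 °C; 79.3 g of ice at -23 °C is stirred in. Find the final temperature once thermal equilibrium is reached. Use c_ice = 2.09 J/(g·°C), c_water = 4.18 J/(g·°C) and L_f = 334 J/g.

Sum of m c ΔT and latent-heat terms is zero:
ice -23→0 °C: 79.3·2.09·23 = 3812
  fusion: m_ice L_f = 79.3·334 = 26486
  meltwater 0→T: 79.3·4.18·T = 331.47 T
  water: 3803.8(T − 89.1)
4135.3 T = 338919 − 30298 = 308620
T ≈ 74.63 °C (positive, so assuming full melt was valid).

T_f ≈ 74.6 °C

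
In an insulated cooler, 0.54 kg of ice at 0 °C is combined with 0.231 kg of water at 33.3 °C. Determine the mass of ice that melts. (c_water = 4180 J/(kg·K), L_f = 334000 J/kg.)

Heat available from the water dropping to 0 °C: 0.231·4180·33.3 = 32154 J.
To melt every bit of ice: 0.54·334000 = 180360 J.
That's not enough to melt it all — equilibrium is at 0 °C with ice remaining.
m_melt = 32154 / L_f = 0.09627 kg.

m_melted ≈ 0.0963 kg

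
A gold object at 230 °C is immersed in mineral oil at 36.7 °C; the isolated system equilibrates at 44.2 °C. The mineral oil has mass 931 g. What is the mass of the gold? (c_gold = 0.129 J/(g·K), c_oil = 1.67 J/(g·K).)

m ≈ 487 g

Energy conservation, ΣQ = 0:
m·0.129·(44.2 − 230) + 931·1.67·(44.2 − 36.7) = 0
-23.97 m = -11661
m = -11661/-23.97 ≈ 486.5 g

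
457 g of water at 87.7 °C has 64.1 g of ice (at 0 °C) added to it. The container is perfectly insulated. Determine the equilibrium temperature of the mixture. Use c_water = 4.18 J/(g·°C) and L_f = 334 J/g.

T_f ≈ 67.1 °C

Conservation of energy gives ΣQ = 0:
melt ice: 64.1×334 = 21409; warm the meltwater: 267.94 T; water: 1910.3(T − 87.7)
2178.2 T = 167530 − 21409 = 146120
T ≈ 67.08 °C. Since T > 0 °C, the all-ice-melts assumption holds.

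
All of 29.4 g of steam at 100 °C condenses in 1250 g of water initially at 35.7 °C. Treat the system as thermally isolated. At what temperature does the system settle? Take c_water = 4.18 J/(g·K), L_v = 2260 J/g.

T_f ≈ 49.6 °C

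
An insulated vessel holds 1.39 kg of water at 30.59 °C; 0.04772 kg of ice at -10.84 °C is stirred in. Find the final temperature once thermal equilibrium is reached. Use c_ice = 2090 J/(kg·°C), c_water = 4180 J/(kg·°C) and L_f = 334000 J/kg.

Taking heat into each body as positive, Σ m c ΔT = 0:
ice -10.84→0 °C: 0.04772×2090×10.84 = 1081.1
  melt ice: 0.04772×334000 = 15938
  warm the meltwater: 199.47 T
  water cools: 1.39×4180×(T − 30.59) = 5810.2(T − 30.59)
6009.7 T = 177734 − 17020 = 160714
T ≈ 26.74 °C — above 0 °C, consistent with complete melting.

T_f ≈ 26.7 °C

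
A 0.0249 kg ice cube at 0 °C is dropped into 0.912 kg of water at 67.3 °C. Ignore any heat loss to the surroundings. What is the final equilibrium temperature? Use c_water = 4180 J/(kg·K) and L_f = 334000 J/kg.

T_f ≈ 63.4 °C

Energy balance with sensible and latent terms:
fusion: m_ice L_f = 0.0249×334000 = 8316.6; warm the meltwater: 104.08 T; water: 3812.2(T − 67.3)
3916.2 T = 256558 − 8316.6 = 248242
T ≈ 63.39 °C — above 0 °C, consistent with complete melting.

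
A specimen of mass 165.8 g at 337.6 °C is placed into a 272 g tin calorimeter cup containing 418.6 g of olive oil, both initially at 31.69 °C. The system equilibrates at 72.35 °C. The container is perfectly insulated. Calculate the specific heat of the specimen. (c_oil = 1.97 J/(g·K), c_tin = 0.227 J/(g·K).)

c ≈ 0.82 J/(g·K)

Net heat exchanged in the isolated system is zero:
165.8·c·(72.35 − 337.6) + 418.6·1.97·(72.35 − 31.69) + 272·0.227·(72.35 − 31.69) = 0
-43978 c = -36040
c = -36040/-43978 ≈ 0.8195 J/(g·K)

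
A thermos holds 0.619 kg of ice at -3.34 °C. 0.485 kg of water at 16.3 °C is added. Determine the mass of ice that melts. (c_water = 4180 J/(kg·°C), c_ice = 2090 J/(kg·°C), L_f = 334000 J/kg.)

m_melted ≈ 0.086 kg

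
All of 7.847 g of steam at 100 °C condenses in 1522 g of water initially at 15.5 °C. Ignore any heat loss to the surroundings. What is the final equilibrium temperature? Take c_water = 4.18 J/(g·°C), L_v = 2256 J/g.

Energy conservation, ΣQ = 0:
condense steam: −7.847·2256 = −17703; condensate cools 100→T: 7.847·4.18·(T − 100) = 32.8(T − 100); original water: 6362(T − 15.5)
6394.8 T = 17703 + 3280 + 98610 = 119593
T ≈ 18.70 °C — below 100 °C, confirming all the steam condensed.

T_f ≈ 18.7 °C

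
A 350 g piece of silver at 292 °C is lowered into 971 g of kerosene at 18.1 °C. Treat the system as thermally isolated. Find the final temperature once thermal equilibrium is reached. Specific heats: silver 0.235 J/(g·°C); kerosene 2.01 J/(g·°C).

T_f = Σ m_i c_i T_i / Σ m_i c_i:
T_f = (82.25*292 + 1951.7*18.1) / (82.25 + 1951.7)
    = 59343 / 2034 ≈ 29.18 °C

T_f ≈ 29.2 °C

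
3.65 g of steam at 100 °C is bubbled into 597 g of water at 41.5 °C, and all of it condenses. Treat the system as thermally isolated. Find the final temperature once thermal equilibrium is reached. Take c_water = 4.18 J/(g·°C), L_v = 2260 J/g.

Net heat exchanged in the isolated system is zero:
steam→water at 100 °C releases m L_v = 3.65×2260 = 8249
  condensed water 100 °C→T: 15.26(T − 100)
  water warms: 597×4.18×(T − 41.5) = 2495.5(T − 41.5)
2510.7 T = 8249 + 1525.7 + 103562 = 113336
T ≈ 45.14 °C — below 100 °C, confirming all the steam condensed.

T_f ≈ 45.1 °C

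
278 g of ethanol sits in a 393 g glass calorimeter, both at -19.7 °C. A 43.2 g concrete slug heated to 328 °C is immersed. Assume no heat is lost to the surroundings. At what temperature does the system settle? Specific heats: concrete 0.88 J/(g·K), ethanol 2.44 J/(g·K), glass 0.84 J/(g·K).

Setting the total heat transfer to zero:
43.2×0.88×(T − 328) + 278×2.44×(T − (-19.7)) + 393×0.84×(T − (-19.7)) = 0
38.02(T − 328) + 678.32(T − (-19.7)) + 330.12(T − (-19.7)) = 0
1046.5 T = -7397
T ≈ -7.07 °C

T_f ≈ -7.1 °C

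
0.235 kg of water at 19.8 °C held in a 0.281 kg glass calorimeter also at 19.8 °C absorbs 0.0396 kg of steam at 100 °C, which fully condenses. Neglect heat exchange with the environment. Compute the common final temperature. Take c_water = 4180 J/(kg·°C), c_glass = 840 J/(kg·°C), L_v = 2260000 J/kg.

T_f ≈ 94.1 °C

Conservation of energy gives ΣQ = 0:
latent heat released on condensation: 0.0396×2260000 = 89496
  condensate cools 100→T: 0.0396×4180×(T − 100) = 165.53(T − 100)
  original water: 982.3(T − 19.8)
  glass cup: 0.281×840×(T − 19.8) = 236.04(T − 19.8)
1383.9 T = 89496 + 16553 + 24123 = 130172
T ≈ 94.06 °C (< 100 °C, so full condensation is consistent).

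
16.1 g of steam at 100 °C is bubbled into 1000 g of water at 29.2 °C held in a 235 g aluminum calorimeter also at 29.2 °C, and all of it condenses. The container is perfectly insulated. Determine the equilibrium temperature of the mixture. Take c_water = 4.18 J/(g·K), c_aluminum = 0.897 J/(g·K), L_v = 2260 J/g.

Taking heat into each body as positive, Σ m c ΔT = 0:
condense steam: −16.1·2260 = −36386
  condensed water 100 °C→T: 67.3(T − 100)
  water warms: 1000·4.18·(T − 29.2) = 4180(T − 29.2)
  cup: 210.8(T − 29.2)
4458.1 T = 36386 + 6729.8 + 128211 = 171327
T ≈ 38.43 °C (< 100 °C, so full condensation is consistent).

T_f ≈ 38.4 °C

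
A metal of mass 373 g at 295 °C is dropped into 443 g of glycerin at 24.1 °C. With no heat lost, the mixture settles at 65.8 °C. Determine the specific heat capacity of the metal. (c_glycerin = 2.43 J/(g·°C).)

Heat lost by the metal = heat gained by the glycerin:
373·c·(295 − 65.8) = 443·2.43·(65.8 − 24.1)
85492 c = 44890  ⇒  c ≈ 0.5251 J/(g·°C)

c ≈ 0.525 J/(g·°C)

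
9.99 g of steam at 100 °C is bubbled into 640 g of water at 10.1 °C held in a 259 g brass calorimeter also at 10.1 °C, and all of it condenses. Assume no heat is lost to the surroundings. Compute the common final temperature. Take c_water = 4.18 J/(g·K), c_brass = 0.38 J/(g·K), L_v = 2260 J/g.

T_f ≈ 19.5 °C

Taking heat into each body as positive, Σ m c ΔT = 0:
latent heat released on condensation: 9.99×2260 = 22577; condensate cools 100→T: 9.99×4.18×(T − 100) = 41.76(T − 100); original water: 2675.2(T − 10.1); cup: 98.42(T − 10.1)
2815.4 T = 22577 + 4175.8 + 28014 = 54767
T ≈ 19.45 °C, under the boiling point, so the assumption holds.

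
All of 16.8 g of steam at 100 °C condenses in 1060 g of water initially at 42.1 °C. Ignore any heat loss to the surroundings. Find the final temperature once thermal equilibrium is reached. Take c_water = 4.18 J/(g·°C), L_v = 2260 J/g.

Energy conservation, ΣQ = 0:
latent heat released on condensation: 16.8·2260 = 37968; condensed water 100 °C→T: 70.22(T − 100); original water: 4430.8(T − 42.1)
4501 T = 37968 + 7022.4 + 186537 = 231527
T ≈ 51.44 °C, under the boiling point, so the assumption holds.

T_f ≈ 51.4 °C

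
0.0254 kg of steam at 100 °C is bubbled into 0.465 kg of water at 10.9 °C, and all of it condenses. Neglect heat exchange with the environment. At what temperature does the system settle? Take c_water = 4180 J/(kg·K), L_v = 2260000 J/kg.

T_f ≈ 43.5 °C

Sum of m c ΔT and latent-heat terms is zero:
steam→water at 100 °C releases m L_v = 0.0254×2260000 = 57404
  condensate cools 100→T: 0.0254×4180×(T − 100) = 106.17(T − 100)
  original water: 1943.7(T − 10.9)
2049.9 T = 57404 + 10617 + 21186 = 89208
T ≈ 43.52 °C (< 100 °C, so full condensation is consistent).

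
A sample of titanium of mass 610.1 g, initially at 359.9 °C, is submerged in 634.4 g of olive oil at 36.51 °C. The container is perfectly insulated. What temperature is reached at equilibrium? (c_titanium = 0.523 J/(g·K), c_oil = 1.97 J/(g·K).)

T_f ≈ 102.3 °C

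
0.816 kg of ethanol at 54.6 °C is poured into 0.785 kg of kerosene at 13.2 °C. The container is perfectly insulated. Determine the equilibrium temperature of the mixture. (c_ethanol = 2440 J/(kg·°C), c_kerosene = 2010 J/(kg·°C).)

T_f ≈ 36.3 °C

Setting the total heat transfer to zero:
0.816×2440×(T − 54.6) + 0.785×2010×(T − 13.2) = 0
1991(T − 54.6) + 1577.9(T − 13.2) = 0
3568.9 T = 129538
T ≈ 36.30 °C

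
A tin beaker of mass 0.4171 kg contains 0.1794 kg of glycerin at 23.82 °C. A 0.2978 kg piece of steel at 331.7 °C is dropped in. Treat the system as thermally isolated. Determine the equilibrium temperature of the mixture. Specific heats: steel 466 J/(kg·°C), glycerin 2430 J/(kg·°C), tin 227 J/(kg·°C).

T_f = Σ m_i c_i T_i / Σ m_i c_i:
T_f = (138.77·331.7 + 435.94·23.82 + 94.68·23.82) / (138.77 + 435.94 + 94.68)
    = 58671 / 669.4 ≈ 87.65 °C

T_f ≈ 87.6 °C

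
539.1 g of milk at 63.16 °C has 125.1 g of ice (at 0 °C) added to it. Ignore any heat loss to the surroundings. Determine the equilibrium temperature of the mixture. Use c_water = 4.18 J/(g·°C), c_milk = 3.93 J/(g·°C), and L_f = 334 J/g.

Net heat exchanged in the isolated system is zero:
latent heat to melt: 125.1·334 = 41783; meltwater 0→T: 125.1·4.18·T = 522.92 T; milk: 2118.7(T − 63.16)
2641.6 T = 133815 − 41783 = 92031
T ≈ 34.84 °C. Since T > 0 °C, the all-ice-melts assumption holds.

T_f ≈ 34.8 °C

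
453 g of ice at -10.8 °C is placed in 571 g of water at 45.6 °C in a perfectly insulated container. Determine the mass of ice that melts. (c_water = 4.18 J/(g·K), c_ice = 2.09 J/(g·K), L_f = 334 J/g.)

m_melted ≈ 295 g

Heat available from the water dropping to 0 °C: 571×4.18×45.6 = 108837 J.
Of that, 453×2.09×10.8 = 10225 J goes to bring the ice to 0 °C, leaving 98612 J.
Fully melting the ice requires m_ice L_f = 453×334 = 151302 J.
98612 J < 151302 J, so only part of the ice melts and the system sits at 0 °C.
Mass melted = 98612/334 ≈ 295.2 g.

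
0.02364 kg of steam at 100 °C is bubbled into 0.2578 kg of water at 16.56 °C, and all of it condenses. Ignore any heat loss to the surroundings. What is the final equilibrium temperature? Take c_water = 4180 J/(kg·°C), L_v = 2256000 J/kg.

Sum of m c ΔT and latent-heat terms is zero:
latent heat released on condensation: 0.02364·2256000 = 53332; condensed water 100 °C→T: 98.82(T − 100); water warms: 0.2578·4180·(T − 16.56) = 1077.6(T − 16.56)
1176.4 T = 53332 + 9881.5 + 17845 = 81058
T ≈ 68.90 °C (< 100 °C, so full condensation is consistent).

T_f ≈ 68.9 °C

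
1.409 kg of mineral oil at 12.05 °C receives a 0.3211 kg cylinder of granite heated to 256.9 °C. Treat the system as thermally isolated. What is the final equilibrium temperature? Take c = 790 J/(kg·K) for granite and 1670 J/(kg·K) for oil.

T_f ≈ 35.9 °C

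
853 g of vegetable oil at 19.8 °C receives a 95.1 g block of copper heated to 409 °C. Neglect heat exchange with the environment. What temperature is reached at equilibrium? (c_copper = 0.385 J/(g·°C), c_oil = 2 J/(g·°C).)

T_f ≈ 28.0 °C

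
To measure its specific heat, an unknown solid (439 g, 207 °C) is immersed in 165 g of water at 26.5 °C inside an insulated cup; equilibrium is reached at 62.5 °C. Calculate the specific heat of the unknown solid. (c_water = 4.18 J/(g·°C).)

Energy conservation, ΣQ = 0:
439·c·(62.5 − 207) + 165·4.18·(62.5 − 26.5) = 0
-63436 c = -24829
c = -24829/-63436 ≈ 0.3914 J/(g·°C)

c ≈ 0.391 J/(g·°C)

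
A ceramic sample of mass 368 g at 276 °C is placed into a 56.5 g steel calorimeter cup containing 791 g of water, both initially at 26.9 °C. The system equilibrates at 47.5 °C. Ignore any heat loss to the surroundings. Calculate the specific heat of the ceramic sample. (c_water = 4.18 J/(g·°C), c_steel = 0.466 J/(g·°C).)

Net heat exchanged in the isolated system is zero:
368·c·(47.5 − 276) + 791·4.18·(47.5 − 26.9) + 56.5·0.466·(47.5 − 26.9) = 0
-84088 c = -68654
c = -68654/-84088 ≈ 0.8165 J/(g·°C)

c ≈ 0.816 J/(g·°C)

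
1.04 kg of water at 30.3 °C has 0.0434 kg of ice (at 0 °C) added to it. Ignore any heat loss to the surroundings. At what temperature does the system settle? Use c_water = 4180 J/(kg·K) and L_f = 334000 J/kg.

Energy balance with sensible and latent terms:
latent heat to melt: 0.0434·334000 = 14496; warm the meltwater: 181.41 T; water cools: 1.04·4180·(T − 30.3) = 4347.2(T − 30.3)
4528.6 T = 131720 − 14496 = 117225
T ≈ 25.89 °C (positive, so assuming full melt was valid).

T_f ≈ 25.9 °C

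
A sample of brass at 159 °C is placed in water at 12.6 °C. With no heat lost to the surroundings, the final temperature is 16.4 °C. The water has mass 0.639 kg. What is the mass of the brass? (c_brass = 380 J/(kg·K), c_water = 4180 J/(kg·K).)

m ≈ 0.187 kg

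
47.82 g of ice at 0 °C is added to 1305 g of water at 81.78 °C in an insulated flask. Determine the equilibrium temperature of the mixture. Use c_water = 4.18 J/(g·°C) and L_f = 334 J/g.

T_f ≈ 76.1 °C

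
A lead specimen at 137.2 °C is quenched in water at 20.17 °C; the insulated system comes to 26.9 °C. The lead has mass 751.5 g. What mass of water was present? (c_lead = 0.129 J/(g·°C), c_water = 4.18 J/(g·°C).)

Heat lost by the lead = heat gained by the water:
751.5·0.129·(137.2 − 26.9) = m·4.18·(26.9 − 20.17)
28.13 m = 10693  ⇒  m ≈ 380.1 g

m ≈ 380 g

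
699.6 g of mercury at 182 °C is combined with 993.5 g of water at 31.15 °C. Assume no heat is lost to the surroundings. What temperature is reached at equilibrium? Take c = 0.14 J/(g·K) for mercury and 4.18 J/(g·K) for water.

T_f ≈ 34.6 °C

Net heat exchanged in the isolated system is zero:
699.6*0.14*(T − 182) + 993.5*4.18*(T − 31.15) = 0
97.94(T − 182) + 4152.8(T − 31.15) = 0
(97.94 + 4152.8) T = 97.94*182 + 4152.8*31.15
T = 147186 / 4250.8 = 34.6 °C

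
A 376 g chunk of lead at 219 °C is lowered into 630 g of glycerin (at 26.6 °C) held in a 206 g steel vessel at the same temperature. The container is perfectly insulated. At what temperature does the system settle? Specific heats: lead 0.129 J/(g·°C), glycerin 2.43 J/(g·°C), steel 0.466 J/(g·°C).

T_f ≈ 32.2 °C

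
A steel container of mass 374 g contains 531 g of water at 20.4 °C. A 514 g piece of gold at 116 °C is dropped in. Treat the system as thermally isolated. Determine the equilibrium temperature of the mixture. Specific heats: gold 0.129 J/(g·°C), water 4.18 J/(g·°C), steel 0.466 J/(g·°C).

T_f is the heat-capacity-weighted average of the initial temperatures:
T_f = (66.31×116 + 2219.6×20.4 + 174.28×20.4) / (66.31 + 2219.6 + 174.28)
    = 56526 / 2460.2 ≈ 22.98 °C

T_f ≈ 23.0 °C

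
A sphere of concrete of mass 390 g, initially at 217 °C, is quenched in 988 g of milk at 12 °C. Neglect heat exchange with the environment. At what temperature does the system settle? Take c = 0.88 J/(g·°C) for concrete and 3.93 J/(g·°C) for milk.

T_f ≈ 28.6 °C

With ΣQ=0 the equilibrium temperature is the m·c-weighted mean:
T_f = (343.2×217 + 3882.8×12) / (343.2 + 3882.8)
    = 121068 / 4226 ≈ 28.65 °C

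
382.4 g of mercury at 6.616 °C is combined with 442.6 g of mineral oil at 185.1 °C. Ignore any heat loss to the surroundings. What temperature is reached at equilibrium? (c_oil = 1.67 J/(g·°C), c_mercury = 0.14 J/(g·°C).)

Set heat shed by the hot body equal to heat absorbed by the cold body:
442.6×1.67×(185.1 − T) = 382.4×0.14×(T − 6.616)
739.14(185.1 − T) = 53.54(T − 6.616)
792.68 T = 137169  ⇒  T ≈ 173.05 °C

T_f ≈ 173.0 °C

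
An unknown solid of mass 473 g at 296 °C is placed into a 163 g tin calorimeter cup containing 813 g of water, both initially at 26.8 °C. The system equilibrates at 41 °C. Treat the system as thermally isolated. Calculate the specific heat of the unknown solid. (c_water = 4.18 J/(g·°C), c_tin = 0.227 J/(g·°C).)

Net heat exchanged in the isolated system is zero:
473×c×(41 − 296) + 813×4.18×(41 − 26.8) + 163×0.227×(41 − 26.8) = 0
-120615 c = -48782
c = -48782/-120615 ≈ 0.4044 J/(g·°C)

c ≈ 0.404 J/(g·°C)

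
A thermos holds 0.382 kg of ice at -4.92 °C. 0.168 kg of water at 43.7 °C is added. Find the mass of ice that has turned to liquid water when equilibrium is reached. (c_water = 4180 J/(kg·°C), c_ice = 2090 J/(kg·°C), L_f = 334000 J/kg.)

Cooling the water to 0 °C releases 0.168·4180·43.7 = 30688 J.
Of that, 0.382·2090·4.92 = 3928 J goes to bring the ice to 0 °C, leaving 26760 J.
Fully melting the ice requires m_ice L_f = 0.382·334000 = 127588 J.
26760 J < 127588 J, so only part of the ice melts and the system sits at 0 °C.
m_melted·334000 = 26760  ⇒  m_melted ≈ 0.08012 kg.

m_melted ≈ 0.0801 kg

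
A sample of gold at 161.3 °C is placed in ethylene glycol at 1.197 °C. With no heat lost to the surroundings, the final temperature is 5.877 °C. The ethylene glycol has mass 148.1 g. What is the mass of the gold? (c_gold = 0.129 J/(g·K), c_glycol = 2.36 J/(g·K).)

Net heat exchanged in the isolated system is zero:
m×0.129×(5.877 − 161.3) + 148.1×2.36×(5.877 − 1.197) = 0
-20.05 m = -1635.7
m = -1635.7/-20.05 ≈ 81.58 g

m ≈ 81.6 g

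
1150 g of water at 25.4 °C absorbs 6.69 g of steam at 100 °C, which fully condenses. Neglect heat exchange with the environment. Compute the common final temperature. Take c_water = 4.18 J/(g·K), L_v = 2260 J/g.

T_f ≈ 29.0 °C

Conservation of energy gives ΣQ = 0:
condense steam: −6.69·2260 = −15119; condensed water 100 °C→T: 27.96(T − 100); water warms: 1150·4.18·(T − 25.4) = 4807(T − 25.4)
4835 T = 15119 + 2796.4 + 122098 = 140014
T ≈ 28.96 °C — below 100 °C, confirming all the steam condensed.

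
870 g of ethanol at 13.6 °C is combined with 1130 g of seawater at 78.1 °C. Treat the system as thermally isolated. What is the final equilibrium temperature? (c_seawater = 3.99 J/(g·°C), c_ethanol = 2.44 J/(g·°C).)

T_f ≈ 57.5 °C

Heat lost by the seawater equals heat gained by the ethanol:
1130·3.99·(78.1 − T) = 870·2.44·(T − 13.6)
4508.7(78.1 − T) = 2122.8(T − 13.6)
6631.5 T = 381000  ⇒  T ≈ 57.45 °C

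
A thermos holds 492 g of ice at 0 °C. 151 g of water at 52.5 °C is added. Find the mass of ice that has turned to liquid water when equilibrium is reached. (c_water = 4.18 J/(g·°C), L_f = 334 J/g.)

m_melted ≈ 99.2 g

Heat available from the water dropping to 0 °C: 151×4.18×52.5 = 33137 J.
To melt every bit of ice: 492×334 = 164328 J.
Since 33137 < 164328 J, not all the ice melts; equilibrium is at 0 °C.
Mass melted = 33137/334 ≈ 99.21 g.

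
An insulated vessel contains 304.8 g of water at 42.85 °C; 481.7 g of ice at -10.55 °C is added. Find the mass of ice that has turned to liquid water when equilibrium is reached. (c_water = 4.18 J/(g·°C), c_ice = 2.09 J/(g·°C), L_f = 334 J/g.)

m_melted ≈ 132 g

Water can give up m c ΔT = 304.8×4.18×42.85 = 54594 J before reaching 0 °C.
Warming the ice to 0 °C takes 481.7×2.09×10.55 = 10621 J, leaving 43972 J for melting.
Melting all 481.7 g of ice would need 481.7×334 = 160888 J.
Since 43972 < 160888 J, not all the ice melts; equilibrium is at 0 °C.
Mass melted = 43972/334 ≈ 131.7 g.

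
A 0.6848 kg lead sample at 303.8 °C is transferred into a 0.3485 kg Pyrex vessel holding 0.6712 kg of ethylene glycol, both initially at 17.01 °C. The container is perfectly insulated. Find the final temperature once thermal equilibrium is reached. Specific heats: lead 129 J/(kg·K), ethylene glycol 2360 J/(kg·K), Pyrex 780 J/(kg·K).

T_f ≈ 30.0 °C

Taking heat into each body as positive, Σ m c ΔT = 0:
0.6848·129·(T − 303.8) + 0.6712·2360·(T − 17.01) + 0.3485·780·(T − 17.01) = 0
88.34(T − 303.8) + 1584(T − 17.01) + 271.83(T − 17.01) = 0
(88.34 + 1584 + 271.83) T = 88.34·303.8 + 1584·17.01 + 271.83·17.01
T = 58406 / 1944.2 = 30 °C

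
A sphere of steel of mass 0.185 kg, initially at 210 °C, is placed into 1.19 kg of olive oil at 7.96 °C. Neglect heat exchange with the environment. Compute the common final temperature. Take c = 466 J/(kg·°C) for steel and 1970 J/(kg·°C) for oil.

T_f ≈ 15.1 °C

Set heat shed by the hot body equal to heat absorbed by the cold body:
0.185×466×(210 − T) = 1.19×1970×(T − 7.96)
86.21(210 − T) = 2344.3(T − 7.96)
2430.5 T = 36765  ⇒  T ≈ 15.13 °C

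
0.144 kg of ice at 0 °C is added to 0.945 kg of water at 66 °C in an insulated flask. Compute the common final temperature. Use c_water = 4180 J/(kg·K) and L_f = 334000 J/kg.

T_f ≈ 46.7 °C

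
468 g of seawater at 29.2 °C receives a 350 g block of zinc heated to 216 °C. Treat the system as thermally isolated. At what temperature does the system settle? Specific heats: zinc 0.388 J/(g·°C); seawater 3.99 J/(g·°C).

T_f ≈ 41.9 °C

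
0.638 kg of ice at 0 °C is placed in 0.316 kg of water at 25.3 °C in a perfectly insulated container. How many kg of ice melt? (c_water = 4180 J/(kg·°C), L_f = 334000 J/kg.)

m_melted ≈ 0.1 kg

Heat available from the water dropping to 0 °C: 0.316·4180·25.3 = 33418 J.
Melting all 0.638 kg of ice would need 0.638·334000 = 213092 J.
That's not enough to melt it all — equilibrium is at 0 °C with ice remaining.
Mass melted = 33418/334000 ≈ 0.1001 kg.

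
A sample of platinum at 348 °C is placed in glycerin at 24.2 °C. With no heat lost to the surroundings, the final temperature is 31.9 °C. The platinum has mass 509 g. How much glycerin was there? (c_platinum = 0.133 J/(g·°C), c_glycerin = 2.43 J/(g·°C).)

|Q_platinum| = |Q_glycerin|:
509·0.133·(348 − 31.9) = m·2.43·(31.9 − 24.2)
18.71 m = 21399  ⇒  m ≈ 1144 g

m ≈ 1140 g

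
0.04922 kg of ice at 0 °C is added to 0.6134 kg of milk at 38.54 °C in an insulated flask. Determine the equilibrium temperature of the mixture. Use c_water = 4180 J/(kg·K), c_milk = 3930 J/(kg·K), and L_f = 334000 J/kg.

T_f ≈ 29.2 °C

Setting the total heat transfer to zero:
fusion: m_ice L_f = 0.04922×334000 = 16439; warm the meltwater: 205.74 T; milk: 2410.7(T − 38.54)
2616.4 T = 92907 − 16439 = 76467
T ≈ 29.23 °C. Since T > 0 °C, the all-ice-melts assumption holds.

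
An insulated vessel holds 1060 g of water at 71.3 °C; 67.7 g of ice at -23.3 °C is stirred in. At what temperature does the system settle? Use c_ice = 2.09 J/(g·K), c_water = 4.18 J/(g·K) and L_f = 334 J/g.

Conservation of energy gives ΣQ = 0:
warm ice to 0 °C: 67.7×2.09×(0 − (-23.3)) = 3296.8
  melt ice: 67.7×334 = 22612
  meltwater 0→T: 67.7×4.18×T = 282.99 T
  water: 4430.8(T − 71.3)
4713.8 T = 315916 − 25909 = 290007
T ≈ 61.52 °C. Since T > 0 °C, the all-ice-melts assumption holds.

T_f ≈ 61.5 °C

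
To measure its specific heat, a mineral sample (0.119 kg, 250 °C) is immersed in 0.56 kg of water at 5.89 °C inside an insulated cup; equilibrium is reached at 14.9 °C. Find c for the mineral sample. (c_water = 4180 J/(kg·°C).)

c ≈ 754 J/(kg·°C)

m_s c (T_s − T_f) = m_water c_water (T_f − T_0):
0.119×c×(250 − 14.9) = 0.56×4180×(14.9 − 5.89)
27.98 c = 21091  ⇒  c ≈ 753.9 J/(kg·°C)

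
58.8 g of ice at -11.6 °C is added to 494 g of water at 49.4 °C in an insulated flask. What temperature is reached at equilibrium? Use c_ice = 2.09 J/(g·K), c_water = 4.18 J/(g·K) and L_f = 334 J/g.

Sum of m c ΔT and latent-heat terms is zero:
warm ice to 0 °C: 58.8×2.09×(0 − (-11.6)) = 1425.5
  melt ice: 58.8×334 = 19639
  warm the meltwater: 245.78 T
  water cools: 494×4.18×(T − 49.4) = 2064.9(T − 49.4)
2310.7 T = 102007 − 21065 = 80942
T ≈ 35.03 °C (positive, so assuming full melt was valid).

T_f ≈ 35.0 °C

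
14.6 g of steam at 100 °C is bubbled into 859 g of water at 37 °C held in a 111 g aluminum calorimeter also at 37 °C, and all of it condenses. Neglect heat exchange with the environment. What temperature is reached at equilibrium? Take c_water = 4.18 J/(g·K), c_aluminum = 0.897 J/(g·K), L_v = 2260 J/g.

T_f ≈ 46.8 °C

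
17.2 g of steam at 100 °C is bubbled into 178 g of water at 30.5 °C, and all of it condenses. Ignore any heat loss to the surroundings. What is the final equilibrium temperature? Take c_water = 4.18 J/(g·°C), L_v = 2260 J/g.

Let T be the final temperature. ΣQ_i = 0:
steam→water at 100 °C releases m L_v = 17.2·2260 = 38872
  condensed water 100 °C→T: 71.9(T − 100)
  water warms: 178·4.18·(T − 30.5) = 744.04(T − 30.5)
815.94 T = 38872 + 7189.6 + 22693 = 68755
T ≈ 84.26 °C — below 100 °C, confirming all the steam condensed.

T_f ≈ 84.3 °C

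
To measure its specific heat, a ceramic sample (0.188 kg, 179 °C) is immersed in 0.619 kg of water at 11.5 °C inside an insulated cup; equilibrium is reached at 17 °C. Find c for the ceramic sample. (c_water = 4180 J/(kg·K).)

Setting the total heat transfer to zero:
0.188×c×(17 − 179) + 0.619×4180×(17 − 11.5) = 0
-30.46 c = -14231
c = -14231/-30.46 ≈ 467.3 J/(kg·K)

c ≈ 467 J/(kg·K)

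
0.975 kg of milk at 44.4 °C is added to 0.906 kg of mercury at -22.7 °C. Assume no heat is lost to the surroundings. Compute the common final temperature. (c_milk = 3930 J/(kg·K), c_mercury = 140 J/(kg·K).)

Setting the total heat transfer to zero:
0.975×3930×(T − 44.4) + 0.906×140×(T − (-22.7)) = 0
(3831.8 + 126.84) T = 3831.8×44.4 + 126.84×(-22.7)
T = 167250/3958.6 ≈ 42.25 °C

T_f ≈ 42.3 °C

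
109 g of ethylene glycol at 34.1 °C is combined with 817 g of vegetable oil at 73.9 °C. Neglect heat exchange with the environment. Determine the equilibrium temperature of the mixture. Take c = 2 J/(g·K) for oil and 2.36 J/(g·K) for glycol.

T_f ≈ 68.5 °C

Heat lost by the oil equals heat gained by the glycol:
817×2×(73.9 − T) = 109×2.36×(T − 34.1)
1634(73.9 − T) = 257.24(T − 34.1)
1891.2 T = 129524  ⇒  T ≈ 68.49 °C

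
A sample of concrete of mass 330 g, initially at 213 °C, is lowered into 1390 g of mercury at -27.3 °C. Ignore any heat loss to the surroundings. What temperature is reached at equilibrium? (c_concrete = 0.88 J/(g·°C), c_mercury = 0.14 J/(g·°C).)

T_f ≈ 116.6 °C

Conservation of energy gives ΣQ = 0:
330×0.88×(T − 213) + 1390×0.14×(T − (-27.3)) = 0
290.4(T − 213) + 194.6(T − (-27.3)) = 0
485 T = 56543
T = 56543/485 ≈ 116.58 °C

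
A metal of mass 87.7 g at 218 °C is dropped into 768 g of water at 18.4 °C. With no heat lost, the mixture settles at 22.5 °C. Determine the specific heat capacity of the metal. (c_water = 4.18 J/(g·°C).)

Heat lost by the metal = heat gained by the water:
87.7·c·(218 − 22.5) = 768·4.18·(22.5 − 18.4)
17145 c = 13162  ⇒  c ≈ 0.7677 J/(g·°C)

c ≈ 0.768 J/(g·°C)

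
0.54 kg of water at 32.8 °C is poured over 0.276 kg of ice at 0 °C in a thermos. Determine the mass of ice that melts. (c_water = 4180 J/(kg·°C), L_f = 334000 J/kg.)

Cooling the water to 0 °C releases 0.54×4180×32.8 = 74036 J.
Melting all 0.276 kg of ice would need 0.276×334000 = 92184 J.
Since 74036 < 92184 J, not all the ice melts; equilibrium is at 0 °C.
m_melt = 74036 / L_f = 0.2217 kg.

m_melted ≈ 0.222 kg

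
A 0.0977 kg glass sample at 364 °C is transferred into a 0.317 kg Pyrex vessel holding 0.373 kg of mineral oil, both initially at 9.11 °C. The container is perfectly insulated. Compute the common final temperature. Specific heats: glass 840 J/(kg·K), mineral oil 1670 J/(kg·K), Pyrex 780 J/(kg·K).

T_f ≈ 39.7 °C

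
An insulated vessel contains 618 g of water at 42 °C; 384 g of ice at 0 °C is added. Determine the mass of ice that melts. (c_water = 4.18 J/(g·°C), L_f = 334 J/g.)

m_melted ≈ 325 g

Cooling the water to 0 °C releases 618×4.18×42 = 108496 J.
Fully melting the ice requires m_ice L_f = 384×334 = 128256 J.
That's not enough to melt it all — equilibrium is at 0 °C with ice remaining.
m_melted×334 = 108496  ⇒  m_melted ≈ 324.8 g.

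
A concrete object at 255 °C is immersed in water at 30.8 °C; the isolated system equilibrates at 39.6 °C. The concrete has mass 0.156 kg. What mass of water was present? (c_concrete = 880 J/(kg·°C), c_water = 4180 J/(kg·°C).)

Heat gained plus heat lost sum to zero:
0.156·880·(39.6 − 255) + m·4180·(39.6 − 30.8) = 0
36784 m = 29570
m = 29570/36784 ≈ 0.8039 kg

m ≈ 0.804 kg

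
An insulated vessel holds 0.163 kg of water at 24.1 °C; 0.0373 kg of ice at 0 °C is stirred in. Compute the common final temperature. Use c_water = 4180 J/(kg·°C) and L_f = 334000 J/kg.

Taking heat into each body as positive, Σ m c ΔT = 0:
latent heat to melt: 0.0373×334000 = 12458; meltwater 0→T: 0.0373×4180×T = 155.91 T; water cools: 0.163×4180×(T − 24.1) = 681.34(T − 24.1)
837.25 T = 16420 − 12458 = 3962.1
T ≈ 4.73 °C — above 0 °C, consistent with complete melting.

T_f ≈ 4.7 °C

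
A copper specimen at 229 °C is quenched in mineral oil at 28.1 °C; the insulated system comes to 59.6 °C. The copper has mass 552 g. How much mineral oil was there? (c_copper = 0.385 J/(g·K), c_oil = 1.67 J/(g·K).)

m ≈ 684 g

Setting the total heat transfer to zero:
552·0.385·(59.6 − 229) + m·1.67·(59.6 − 28.1) = 0
52.6 m = 36001
m = 36001/52.6 ≈ 684.4 g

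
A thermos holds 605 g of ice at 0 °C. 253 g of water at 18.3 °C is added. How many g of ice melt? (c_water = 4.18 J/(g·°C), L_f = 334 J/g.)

Cooling the water to 0 °C releases 253×4.18×18.3 = 19353 J.
Fully melting the ice requires m_ice L_f = 605×334 = 202070 J.
19353 J < 202070 J, so only part of the ice melts and the system sits at 0 °C.
Mass melted = 19353/334 ≈ 57.94 g.

m_melted ≈ 57.9 g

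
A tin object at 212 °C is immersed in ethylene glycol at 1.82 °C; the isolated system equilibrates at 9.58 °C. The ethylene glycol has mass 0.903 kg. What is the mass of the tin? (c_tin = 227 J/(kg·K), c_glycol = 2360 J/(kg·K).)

m ≈ 0.36 kg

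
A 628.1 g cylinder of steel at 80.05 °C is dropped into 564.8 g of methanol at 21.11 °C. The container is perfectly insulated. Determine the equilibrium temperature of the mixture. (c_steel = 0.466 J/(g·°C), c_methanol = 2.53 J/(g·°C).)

T_f ≈ 31.1 °C

Set heat shed by the hot body equal to heat absorbed by the cold body:
628.1×0.466×(80.05 − T) = 564.8×2.53×(T − 21.11)
292.69(80.05 − T) = 1428.9(T − 21.11)
1721.6 T = 53595  ⇒  T ≈ 31.13 °C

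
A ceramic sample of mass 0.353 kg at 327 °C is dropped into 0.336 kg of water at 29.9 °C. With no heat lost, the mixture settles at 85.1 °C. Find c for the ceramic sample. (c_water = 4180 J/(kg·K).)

c ≈ 908 J/(kg·K)

Heat lost by the ceramic sample = heat gained by the water:
0.353·c·(327 − 85.1) = 0.336·4180·(85.1 − 29.9)
85.39 c = 77527  ⇒  c ≈ 907.9 J/(kg·K)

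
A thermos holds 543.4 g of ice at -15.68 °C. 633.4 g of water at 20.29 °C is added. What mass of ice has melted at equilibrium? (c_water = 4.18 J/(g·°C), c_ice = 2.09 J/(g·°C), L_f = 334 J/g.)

Cooling the water to 0 °C releases 633.4·4.18·20.29 = 53720 J.
Of that, 543.4·2.09·15.68 = 17808 J goes to bring the ice to 0 °C, leaving 35912 J.
Melting all 543.4 g of ice would need 543.4·334 = 181496 J.
35912 J < 181496 J, so only part of the ice melts and the system sits at 0 °C.
m_melted·334 = 35912  ⇒  m_melted ≈ 107.5 g.

m_melted ≈ 108 g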